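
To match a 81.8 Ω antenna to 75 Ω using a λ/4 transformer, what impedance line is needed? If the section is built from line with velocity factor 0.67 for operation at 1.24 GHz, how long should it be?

Z_qwt ≈ 78.3 Ω; length ≈ 4.05 cm

Z_qwt = √(Z_0·R_L) = √(75 × 81.8) = √6135
λ = 0.67·c/f = 0.162 m, so l = λ/4 = 0.0405 m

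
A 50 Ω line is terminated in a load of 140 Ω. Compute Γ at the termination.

Γ = (Z_L − Z_0)/(Z_L + Z_0) = (140 − 50)/(140 + 50) = 90/190

Γ = 0.474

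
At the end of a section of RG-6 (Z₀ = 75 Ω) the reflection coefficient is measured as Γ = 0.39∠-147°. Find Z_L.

Z_L ≈ 35.2 − j17.6 Ω

Z_L = Z_0·(1 + Γ)/(1 − Γ) = 75·(0.673 − j0.212)/(1.33 + j0.212)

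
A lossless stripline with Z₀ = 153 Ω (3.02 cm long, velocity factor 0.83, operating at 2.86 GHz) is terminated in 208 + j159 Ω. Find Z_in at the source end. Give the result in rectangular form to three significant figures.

Z_in ≈ 63.6 + j25.5 Ω

λ = v/f = 0.83·c / 2.86 GHz = 0.0871 m
βl = 2π·l/λ = 2π × 0.347 = 125°
tan(βl) = tan(125°) = -1.43
Z_in = Z_0·(Z_L + jZ_0·tanβl)/(Z_0 + jZ_L·tanβl)
     = 153·(208 − j60.5)/(381 − j298)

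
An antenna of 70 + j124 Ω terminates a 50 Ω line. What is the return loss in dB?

RL ≈ 2.76 dB

Γ = (20 + j124)/(120 + j124), |Γ| = 0.728
RL = −20·log₁₀|Γ| = −20·log₁₀(0.728)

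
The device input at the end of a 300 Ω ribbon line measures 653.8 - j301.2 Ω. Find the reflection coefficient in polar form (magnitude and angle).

Γ ≈ 0.465 ∠ -22.9°

Γ = (Z_L − Z_0)/(Z_L + Z_0) = (353.8 − j301.2)/(953.8 − j301.2)
|Γ| = 465/1000 = 0.465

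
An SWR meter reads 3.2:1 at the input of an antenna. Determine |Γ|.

|Γ| ≈ 0.524

|Γ| = (S − 1)/(S + 1) = (3.2 − 1)/(3.2 + 1) = 2.2/4.2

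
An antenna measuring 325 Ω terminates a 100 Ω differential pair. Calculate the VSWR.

Γ = (325 − 100)/(325 + 100) = 0.529
VSWR = (1 + 0.529)/(1 − 0.529)

VSWR ≈ 3.25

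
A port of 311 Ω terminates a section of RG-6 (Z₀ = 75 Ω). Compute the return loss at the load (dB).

Γ = (311 − 75)/(311 + 75) = 0.611
RL = −20·log₁₀|Γ| = −20·log₁₀(0.611)

RL ≈ 4.27 dB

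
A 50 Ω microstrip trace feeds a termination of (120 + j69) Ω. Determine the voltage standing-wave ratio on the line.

Γ = (Z_L − Z_0)/(Z_L + Z_0) = (70 + j69)/(170 + j69)
|Γ| = 98.3/183 = 0.536
VSWR = (1 + |Γ|)/(1 − |Γ|) = 1.54/0.464

VSWR ≈ 3.31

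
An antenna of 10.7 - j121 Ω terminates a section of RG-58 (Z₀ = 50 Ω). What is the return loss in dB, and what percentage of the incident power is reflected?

Γ = (-39.3 − j121)/(60.7 − j121), |Γ| = 0.94
RL = −20·log₁₀(0.94) = 0.539 dB
P_refl/P_inc = |Γ|² = 0.883

RL ≈ 0.539 dB; 88.3% of incident power reflected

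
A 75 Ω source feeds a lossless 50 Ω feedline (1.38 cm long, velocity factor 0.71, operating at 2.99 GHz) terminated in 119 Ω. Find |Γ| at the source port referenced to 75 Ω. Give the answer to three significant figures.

|Γ| ≈ 0.541

λ = v/f = 0.71·c / 2.99 GHz = 0.0712 m
βl = 2π·l/λ = 2π × 0.194 = 69.7°
tan(βl) = 2.71
Z_in = Z_0·(Z_L + jZ_0·tanβl)/(Z_0 + jZ_L·tanβl) = 23.3 − j14.8 Ω
Γ_s = (Z_in − Z_s)/(Z_in + Z_s) = (-51.7 − j14.8)/(98.3 − j14.8), |Γ_s| = 0.541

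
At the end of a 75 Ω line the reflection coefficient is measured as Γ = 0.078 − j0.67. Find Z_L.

Z_L = Z_0·(1 + Γ)/(1 − Γ) = 75·(1.08 − j0.67)/(0.922 + j0.67)

Z_L ≈ 31.5 − j77.4 Ω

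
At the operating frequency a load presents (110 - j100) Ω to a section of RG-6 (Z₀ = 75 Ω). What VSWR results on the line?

Γ = (Z_L − Z_0)/(Z_L + Z_0) = (35 − j100)/(185 − j100)
|Γ| = 106/210 = 0.504
VSWR = (1 + |Γ|)/(1 − |Γ|) = 1.5/0.496

VSWR ≈ 3.03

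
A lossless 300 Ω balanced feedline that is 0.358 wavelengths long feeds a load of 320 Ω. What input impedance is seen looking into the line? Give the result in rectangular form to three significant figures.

βl = 2π × 0.358 = 129°
tan(βl) = tan(129°) = -1.24
Z_in = Z_0·(Z_L + jZ_0·tanβl)/(Z_0 + jZ_L·tanβl)
     = 300·(320 − j372)/(300 − j397)

Z_in ≈ 295 + j18.6 Ω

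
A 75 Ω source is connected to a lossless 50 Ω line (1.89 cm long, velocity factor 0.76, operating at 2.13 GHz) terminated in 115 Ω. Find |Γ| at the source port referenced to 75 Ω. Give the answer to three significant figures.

|Γ| ≈ 0.513

λ = v/f = 0.76·c / 2.13 GHz = 0.107 m
βl = 2π·l/λ = 2π × 0.177 = 63.6°
tan(βl) = 2.01
Z_in = Z_0·(Z_L + jZ_0·tanβl)/(Z_0 + jZ_L·tanβl) = 25.9 − j19.3 Ω
Γ_s = (Z_in − Z_s)/(Z_in + Z_s) = (-49.1 − j19.3)/(101 − j19.3), |Γ_s| = 0.513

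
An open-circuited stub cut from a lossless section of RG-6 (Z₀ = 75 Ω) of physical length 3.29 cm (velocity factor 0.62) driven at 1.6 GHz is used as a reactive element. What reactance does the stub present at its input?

X_in ≈ 15.8 Ω (inductive)

λ = v/f = 0.62·c / 1.6 GHz = 0.116 m
βl = 2π·l/λ = 2π × 0.283 = 102°
tan(βl) = -4.75
For an open-circuited stub, Z_in = −jZ_0·cot(βl) = −jZ_0/tan(βl)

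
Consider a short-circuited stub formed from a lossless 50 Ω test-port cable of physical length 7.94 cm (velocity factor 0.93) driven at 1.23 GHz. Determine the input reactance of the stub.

λ = v/f = 0.93·c / 1.23 GHz = 0.227 m
βl = 2π·l/λ = 2π × 0.35 = 126°
tan(βl) = -1.38
For a short-circuited stub, Z_in = jZ_0·tan(βl)

X_in ≈ -68.8 Ω (capacitive)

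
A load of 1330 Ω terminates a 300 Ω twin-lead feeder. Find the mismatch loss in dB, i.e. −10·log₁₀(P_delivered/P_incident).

Γ = (1330 − 300)/(1330 + 300) = 0.632
|Γ|² = 0.399, so P_del/P_inc = 1 − |Γ|² = 0.601
ML = −10·log₁₀(1 − |Γ|²)

mismatch loss ≈ 2.21 dB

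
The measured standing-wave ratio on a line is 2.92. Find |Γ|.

|Γ| ≈ 0.49

|Γ| = (S − 1)/(S + 1) = (2.92 − 1)/(2.92 + 1) = 1.92/3.92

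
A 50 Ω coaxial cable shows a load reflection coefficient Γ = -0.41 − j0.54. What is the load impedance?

Z_L = Z_0·(1 + Γ)/(1 − Γ) = 50·(0.59 − j0.54)/(1.41 + j0.54)

Z_L ≈ 11.9 − j23.7 Ω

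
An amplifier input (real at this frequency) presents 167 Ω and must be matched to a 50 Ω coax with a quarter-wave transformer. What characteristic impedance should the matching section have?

Z_qwt = √(Z_0·R_L) = √(50 × 167) = √8350

Z_qwt ≈ 91.4 Ω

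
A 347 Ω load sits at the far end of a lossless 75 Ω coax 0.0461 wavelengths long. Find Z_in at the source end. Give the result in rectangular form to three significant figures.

Z_in ≈ 130 − j157 Ω

βl = 2π × 0.0461 = 16.6°
tan(βl) = tan(16.6°) = 0.298
Z_in = Z_0·(Z_L + jZ_0·tanβl)/(Z_0 + jZ_L·tanβl)
     = 75·(347 + j22.4)/(75 + j103)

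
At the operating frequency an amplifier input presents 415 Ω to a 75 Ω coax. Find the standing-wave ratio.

For a purely resistive load, VSWR = R_L/Z_0 or Z_0/R_L (whichever > 1) = 415/75

VSWR ≈ 5.53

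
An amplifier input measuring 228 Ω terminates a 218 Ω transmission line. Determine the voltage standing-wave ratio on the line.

For a purely resistive load, VSWR = R_L/Z_0 or Z_0/R_L (whichever > 1) = 228/218

VSWR ≈ 1.05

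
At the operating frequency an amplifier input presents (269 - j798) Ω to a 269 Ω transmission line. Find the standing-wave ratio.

VSWR ≈ 10.7

Γ = (Z_L − Z_0)/(Z_L + Z_0) = (0 − j798)/(538 − j798)
|Γ| = 798/962 = 0.829
VSWR = (1 + |Γ|)/(1 − |Γ|) = 1.83/0.171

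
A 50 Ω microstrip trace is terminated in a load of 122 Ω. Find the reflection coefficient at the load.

Γ = 0.419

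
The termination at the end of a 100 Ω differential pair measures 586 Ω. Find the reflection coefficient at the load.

Γ = 0.708

Γ = (Z_L − Z_0)/(Z_L + Z_0) = (586 − 100)/(586 + 100) = 486/686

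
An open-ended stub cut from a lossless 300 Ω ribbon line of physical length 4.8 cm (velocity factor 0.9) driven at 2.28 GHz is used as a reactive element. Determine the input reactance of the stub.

X_in ≈ 443 Ω (inductive)

λ = v/f = 0.9·c / 2.28 GHz = 0.118 m
βl = 2π·l/λ = 2π × 0.405 = 146°
tan(βl) = -0.677
For an open-ended stub, Z_in = −jZ_0·cot(βl) = −jZ_0/tan(βl)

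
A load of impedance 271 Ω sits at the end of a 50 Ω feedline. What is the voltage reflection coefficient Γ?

Γ = 0.688

Γ = (Z_L − Z_0)/(Z_L + Z_0) = (271 − 50)/(271 + 50) = 221/321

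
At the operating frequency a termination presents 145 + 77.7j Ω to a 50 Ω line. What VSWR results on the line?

Γ = (Z_L − Z_0)/(Z_L + Z_0) = (95 + j77.7)/(195 + j77.7)
|Γ| = 123/210 = 0.585
VSWR = (1 + |Γ|)/(1 − |Γ|) = 1.58/0.415

VSWR ≈ 3.82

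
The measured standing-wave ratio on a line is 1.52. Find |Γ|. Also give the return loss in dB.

|Γ| = (S − 1)/(S + 1) = (1.52 − 1)/(1.52 + 1) = 0.52/2.52
RL = −20·log₁₀|Γ| = −20·log₁₀(0.206)

|Γ| ≈ 0.206; return loss ≈ 13.7 dB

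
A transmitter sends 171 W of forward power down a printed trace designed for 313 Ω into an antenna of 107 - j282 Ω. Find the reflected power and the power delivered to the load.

|Γ| = |(-206 − j282)/(420 − j282)| = 0.69
|Γ|² = 0.477
P_refl = |Γ|²·P_inc = 81.5 W, P_del = (1 − |Γ|²)·P_inc = 89.5 W

P_reflected ≈ 81.5 W; P_delivered ≈ 89.5 W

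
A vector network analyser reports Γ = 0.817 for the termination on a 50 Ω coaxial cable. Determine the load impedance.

Z_L ≈ 496 Ω

Z_L = Z_0·(1 + Γ)/(1 − Γ) = 50·(1.82)/(0.183)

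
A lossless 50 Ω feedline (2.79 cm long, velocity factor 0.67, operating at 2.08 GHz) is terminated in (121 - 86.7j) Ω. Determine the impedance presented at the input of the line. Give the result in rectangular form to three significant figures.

Z_in ≈ 15.9 + j22.2 Ω

λ = v/f = 0.67·c / 2.08 GHz = 0.0966 m
βl = 2π·l/λ = 2π × 0.289 = 104°
tan(βl) = tan(104°) = -4.03
Z_in = Z_0·(Z_L + jZ_0·tanβl)/(Z_0 + jZ_L·tanβl)
     = 50·(121 − j288)/(-299 − j488)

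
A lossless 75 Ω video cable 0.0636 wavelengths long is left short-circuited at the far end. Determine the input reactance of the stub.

X_in ≈ 31.7 Ω (inductive)

βl = 2π × 0.0636 = 22.9°
tan(βl) = 0.422
For a short-circuited stub, Z_in = jZ_0·tan(βl)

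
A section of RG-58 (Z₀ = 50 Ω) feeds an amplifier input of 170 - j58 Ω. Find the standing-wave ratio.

Γ = (Z_L − Z_0)/(Z_L + Z_0) = (120 − j58)/(220 − j58)
|Γ| = 133/228 = 0.586
VSWR = (1 + |Γ|)/(1 − |Γ|) = 1.59/0.414

VSWR ≈ 3.83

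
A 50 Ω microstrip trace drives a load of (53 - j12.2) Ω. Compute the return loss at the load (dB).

RL ≈ 18.3 dB

Γ = (3 − j12.2)/(103 − j12.2), |Γ| = 0.121
RL = −20·log₁₀|Γ| = −20·log₁₀(0.121)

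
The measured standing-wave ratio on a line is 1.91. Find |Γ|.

|Γ| ≈ 0.313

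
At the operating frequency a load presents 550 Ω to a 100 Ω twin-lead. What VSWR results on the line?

For a purely resistive load, VSWR = R_L/Z_0 or Z_0/R_L (whichever > 1) = 550/100

VSWR ≈ 5.5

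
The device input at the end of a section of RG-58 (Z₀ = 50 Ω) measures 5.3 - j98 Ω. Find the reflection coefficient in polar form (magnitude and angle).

Γ = (Z_L − Z_0)/(Z_L + Z_0) = (-44.7 − j98)/(55.3 − j98)
|Γ| = 108/113 = 0.957

Γ ≈ 0.957 ∠ -54°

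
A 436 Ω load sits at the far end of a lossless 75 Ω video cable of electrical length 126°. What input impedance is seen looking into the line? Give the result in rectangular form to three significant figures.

tan(βl) = tan(126°) = -1.38
Z_in = Z_0·(Z_L + jZ_0·tanβl)/(Z_0 + jZ_L·tanβl)
     = 75·(436 − j103)/(75 − j600)

Z_in ≈ 19.4 + j52.1 Ω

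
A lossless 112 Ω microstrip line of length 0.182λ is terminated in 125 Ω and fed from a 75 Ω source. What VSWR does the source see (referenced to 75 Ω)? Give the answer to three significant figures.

VSWR ≈ 1.4

βl = 2π × 0.182 = 65.5°
tan(βl) = 2.2
Z_in = Z_0·(Z_L + jZ_0·tanβl)/(Z_0 + jZ_L·tanβl) = 104 − j8.62 Ω
Γ_s = (Z_in − Z_s)/(Z_in + Z_s) = (28.9 − j8.62)/(179 − j8.62), |Γ_s| = 0.168
VSWR = (1 + |Γ_s|)/(1 − |Γ_s|)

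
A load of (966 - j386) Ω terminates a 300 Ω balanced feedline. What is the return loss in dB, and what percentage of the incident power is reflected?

RL ≈ 4.71 dB; 33.8% of incident power reflected

Γ = (666 − j386)/(1266 − j386), |Γ| = 0.582
RL = −20·log₁₀(0.582) = 4.71 dB
P_refl/P_inc = |Γ|² = 0.338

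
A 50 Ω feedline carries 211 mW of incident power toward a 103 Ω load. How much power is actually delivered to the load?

Γ = (103 − 50)/(103 + 50) = 0.346
|Γ|² = 0.12
P_refl = |Γ|²·P_inc = 25.3 mW, P_del = (1 − |Γ|²)·P_inc = 186 mW

P_delivered ≈ 186 mW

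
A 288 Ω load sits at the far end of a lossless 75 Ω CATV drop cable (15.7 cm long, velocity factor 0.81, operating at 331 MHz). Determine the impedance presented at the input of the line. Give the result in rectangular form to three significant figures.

Z_in ≈ 20.5 − j16.1 Ω

λ = v/f = 0.81·c / 331 MHz = 0.734 m
βl = 2π·l/λ = 2π × 0.214 = 77°
tan(βl) = tan(77°) = 4.33
Z_in = Z_0·(Z_L + jZ_0·tanβl)/(Z_0 + jZ_L·tanβl)
     = 75·(288 + j325)/(75 + j1250)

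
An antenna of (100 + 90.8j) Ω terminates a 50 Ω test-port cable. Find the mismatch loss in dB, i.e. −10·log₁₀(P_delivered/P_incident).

Γ = (50 + j90.8)/(150 + j90.8), |Γ| = 0.591
|Γ|² = 0.349, so P_del/P_inc = 1 − |Γ|² = 0.651
ML = −10·log₁₀(1 − |Γ|²)

mismatch loss ≈ 1.87 dB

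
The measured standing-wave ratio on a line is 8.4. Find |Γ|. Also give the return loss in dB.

|Γ| = (S − 1)/(S + 1) = (8.4 − 1)/(8.4 + 1) = 7.4/9.4
RL = −20·log₁₀|Γ| = −20·log₁₀(0.787)

|Γ| ≈ 0.787; return loss ≈ 2.08 dB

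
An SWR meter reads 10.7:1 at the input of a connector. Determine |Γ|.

|Γ| = (S − 1)/(S + 1) = (10.7 − 1)/(10.7 + 1) = 9.7/11.7

|Γ| ≈ 0.829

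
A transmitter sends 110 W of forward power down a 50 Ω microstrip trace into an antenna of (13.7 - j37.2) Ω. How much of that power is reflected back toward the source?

|Γ| = |(-36.3 − j37.2)/(63.7 − j37.2)| = 0.705
|Γ|² = 0.496
P_refl = |Γ|²·P_inc = 54.6 W, P_del = (1 − |Γ|²)·P_inc = 55.4 W

P_reflected ≈ 54.6 W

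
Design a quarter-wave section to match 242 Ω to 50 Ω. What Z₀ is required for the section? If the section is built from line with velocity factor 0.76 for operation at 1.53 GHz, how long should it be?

Z_qwt ≈ 110 Ω; length ≈ 3.73 cm

Z_qwt = √(Z_0·R_L) = √(50 × 242) = √12100
λ = 0.76·c/f = 0.149 m, so l = λ/4 = 0.0373 m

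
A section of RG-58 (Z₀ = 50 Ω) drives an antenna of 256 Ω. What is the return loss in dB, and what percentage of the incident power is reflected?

Γ = (256 − 50)/(256 + 50) = 0.673
RL = −20·log₁₀(0.673) = 3.44 dB
P_refl/P_inc = |Γ|² = 0.453

RL ≈ 3.44 dB; 45.3% of incident power reflected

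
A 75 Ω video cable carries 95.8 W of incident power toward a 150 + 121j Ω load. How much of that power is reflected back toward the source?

|Γ| = |(75 + j121)/(225 + j121)| = 0.557
|Γ|² = 0.311
P_refl = |Γ|²·P_inc = 29.7 W, P_del = (1 − |Γ|²)·P_inc = 66.1 W

P_reflected ≈ 29.7 W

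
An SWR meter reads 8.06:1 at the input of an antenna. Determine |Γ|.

|Γ| = (S − 1)/(S + 1) = (8.06 − 1)/(8.06 + 1) = 7.06/9.06

|Γ| ≈ 0.779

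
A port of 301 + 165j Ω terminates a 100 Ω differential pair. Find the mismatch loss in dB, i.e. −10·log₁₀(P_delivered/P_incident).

Γ = (201 + j165)/(401 + j165), |Γ| = 0.6
|Γ|² = 0.36, so P_del/P_inc = 1 − |Γ|² = 0.64
ML = −10·log₁₀(1 − |Γ|²)

mismatch loss ≈ 1.94 dB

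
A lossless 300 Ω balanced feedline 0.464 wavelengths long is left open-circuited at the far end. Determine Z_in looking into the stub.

Z_in ≈ +j1300 Ω

βl = 2π × 0.464 = 167°
tan(βl) = -0.23
For an open-circuited stub, Z_in = −jZ_0·cot(βl) = −jZ_0/tan(βl)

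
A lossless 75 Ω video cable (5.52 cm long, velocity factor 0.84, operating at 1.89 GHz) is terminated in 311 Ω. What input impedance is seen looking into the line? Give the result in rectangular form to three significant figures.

Z_in ≈ 58.8 + j101 Ω

λ = v/f = 0.84·c / 1.89 GHz = 0.133 m
βl = 2π·l/λ = 2π × 0.414 = 149°
tan(βl) = tan(149°) = -0.6
Z_in = Z_0·(Z_L + jZ_0·tanβl)/(Z_0 + jZ_L·tanβl)
     = 75·(311 − j45)/(75 − j187)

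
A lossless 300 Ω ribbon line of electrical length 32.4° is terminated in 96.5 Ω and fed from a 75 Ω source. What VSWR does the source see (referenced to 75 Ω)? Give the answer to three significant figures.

tan(βl) = 0.635
Z_in = Z_0·(Z_L + jZ_0·tanβl)/(Z_0 + jZ_L·tanβl) = 130 + j164 Ω
Γ_s = (Z_in − Z_s)/(Z_in + Z_s) = (54.9 + j164)/(205 + j164), |Γ_s| = 0.659
VSWR = (1 + |Γ_s|)/(1 − |Γ_s|)

VSWR ≈ 4.86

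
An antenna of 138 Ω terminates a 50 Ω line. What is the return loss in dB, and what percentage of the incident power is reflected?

RL ≈ 6.59 dB; 21.9% of incident power reflected

Γ = (138 − 50)/(138 + 50) = 0.468
RL = −20·log₁₀(0.468) = 6.59 dB
P_refl/P_inc = |Γ|² = 0.219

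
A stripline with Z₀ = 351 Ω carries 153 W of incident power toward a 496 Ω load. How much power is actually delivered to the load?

Γ = (496 − 351)/(496 + 351) = 0.171
|Γ|² = 0.0293
P_refl = |Γ|²·P_inc = 4.48 W, P_del = (1 − |Γ|²)·P_inc = 149 W

P_delivered ≈ 149 W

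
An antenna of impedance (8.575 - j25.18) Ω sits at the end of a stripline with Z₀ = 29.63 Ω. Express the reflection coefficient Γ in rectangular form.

Γ = (Z_L − Z_0)/(Z_L + Z_0) = (-21.05 − j25.18)/(38.2 − j25.18)

Γ ≈ -0.0814 − j0.713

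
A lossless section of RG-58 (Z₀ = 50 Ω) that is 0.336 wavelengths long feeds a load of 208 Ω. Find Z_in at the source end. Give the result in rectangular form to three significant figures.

Z_in ≈ 16 + j27.7 Ω

βl = 2π × 0.336 = 121°
tan(βl) = tan(121°) = -1.67
Z_in = Z_0·(Z_L + jZ_0·tanβl)/(Z_0 + jZ_L·tanβl)
     = 50·(208 − j83.3)/(50 − j347)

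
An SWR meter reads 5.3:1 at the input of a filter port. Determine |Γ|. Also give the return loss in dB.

|Γ| ≈ 0.683; return loss ≈ 3.32 dB

|Γ| = (S − 1)/(S + 1) = (5.3 − 1)/(5.3 + 1) = 4.3/6.3
RL = −20·log₁₀|Γ| = −20·log₁₀(0.683)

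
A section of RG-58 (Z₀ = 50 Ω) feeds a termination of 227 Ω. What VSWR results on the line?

For a purely resistive load, VSWR = R_L/Z_0 or Z_0/R_L (whichever > 1) = 227/50

VSWR ≈ 4.54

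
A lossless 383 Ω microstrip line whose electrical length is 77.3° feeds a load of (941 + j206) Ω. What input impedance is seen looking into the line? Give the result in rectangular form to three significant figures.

Z_in ≈ 161 − j107 Ω

tan(βl) = tan(77.3°) = 4.44
Z_in = Z_0·(Z_L + jZ_0·tanβl)/(Z_0 + jZ_L·tanβl)
     = 383·(941 + j1910)/(-531 + j4180)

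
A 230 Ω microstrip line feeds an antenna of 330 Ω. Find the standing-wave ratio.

Γ = (330 − 230)/(330 + 230) = 0.179
VSWR = (1 + 0.179)/(1 − 0.179)

VSWR ≈ 1.43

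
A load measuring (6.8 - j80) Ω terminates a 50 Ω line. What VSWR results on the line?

Γ = (Z_L − Z_0)/(Z_L + Z_0) = (-43.2 − j80)/(56.8 − j80)
|Γ| = 90.9/98.1 = 0.927
VSWR = (1 + |Γ|)/(1 − |Γ|) = 1.93/0.0733

VSWR ≈ 26.3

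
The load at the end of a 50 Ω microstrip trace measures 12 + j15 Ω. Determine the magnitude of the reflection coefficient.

Γ = (Z_L − Z_0)/(Z_L + Z_0) = (-38 + j15)/(62 + j15)
|Γ| = 40.9/63.8

|Γ| ≈ 0.64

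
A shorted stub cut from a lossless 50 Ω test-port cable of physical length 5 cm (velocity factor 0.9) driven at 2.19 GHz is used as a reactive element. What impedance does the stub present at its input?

Z_in ≈ −j33.7 Ω

λ = v/f = 0.9·c / 2.19 GHz = 0.123 m
βl = 2π·l/λ = 2π × 0.406 = 146°
tan(βl) = -0.675
For a shorted stub, Z_in = jZ_0·tan(βl)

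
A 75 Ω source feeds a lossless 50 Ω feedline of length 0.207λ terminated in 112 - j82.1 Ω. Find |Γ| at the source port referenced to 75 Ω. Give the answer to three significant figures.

βl = 2π × 0.207 = 74.5°
tan(βl) = 3.61
Z_in = Z_0·(Z_L + jZ_0·tanβl)/(Z_0 + jZ_L·tanβl) = 13.9 − j1.97 Ω
Γ_s = (Z_in − Z_s)/(Z_in + Z_s) = (-61.1 − j1.97)/(88.9 − j1.97), |Γ_s| = 0.688

|Γ| ≈ 0.688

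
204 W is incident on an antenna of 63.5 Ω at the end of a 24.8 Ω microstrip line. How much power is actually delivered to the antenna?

Γ = (63.5 − 24.8)/(63.5 + 24.8) = 0.438
|Γ|² = 0.192
P_refl = |Γ|²·P_inc = 39.2 W, P_del = (1 − |Γ|²)·P_inc = 165 W

P_delivered ≈ 165 W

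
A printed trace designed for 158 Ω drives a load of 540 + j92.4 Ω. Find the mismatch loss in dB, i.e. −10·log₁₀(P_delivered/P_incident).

Γ = (382 + j92.4)/(698 + j92.4), |Γ| = 0.558
|Γ|² = 0.312, so P_del/P_inc = 1 − |Γ|² = 0.688
ML = −10·log₁₀(1 − |Γ|²)

mismatch loss ≈ 1.62 dB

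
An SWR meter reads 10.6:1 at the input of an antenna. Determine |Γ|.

|Γ| = (S − 1)/(S + 1) = (10.6 − 1)/(10.6 + 1) = 9.6/11.6

|Γ| ≈ 0.828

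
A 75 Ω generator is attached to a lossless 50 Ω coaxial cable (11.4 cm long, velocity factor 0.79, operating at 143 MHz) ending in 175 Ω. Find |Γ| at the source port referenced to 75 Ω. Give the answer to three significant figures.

|Γ| ≈ 0.485

λ = v/f = 0.79·c / 143 MHz = 1.66 m
βl = 2π·l/λ = 2π × 0.0688 = 24.8°
tan(βl) = 0.461
Z_in = Z_0·(Z_L + jZ_0·tanβl)/(Z_0 + jZ_L·tanβl) = 58.8 − j71.9 Ω
Γ_s = (Z_in − Z_s)/(Z_in + Z_s) = (-16.2 − j71.9)/(134 − j71.9), |Γ_s| = 0.485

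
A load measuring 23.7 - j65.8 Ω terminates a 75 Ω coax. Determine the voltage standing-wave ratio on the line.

VSWR ≈ 5.74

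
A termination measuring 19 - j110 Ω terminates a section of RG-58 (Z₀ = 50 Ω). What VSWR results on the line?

Γ = (Z_L − Z_0)/(Z_L + Z_0) = (-31 − j110)/(69 − j110)
|Γ| = 114/130 = 0.88
VSWR = (1 + |Γ|)/(1 − |Γ|) = 1.88/0.12

VSWR ≈ 15.7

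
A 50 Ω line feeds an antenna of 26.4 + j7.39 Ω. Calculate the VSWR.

Γ = (Z_L − Z_0)/(Z_L + Z_0) = (-23.6 + j7.39)/(76.4 + j7.39)
|Γ| = 24.7/76.8 = 0.322
VSWR = (1 + |Γ|)/(1 − |Γ|) = 1.32/0.678

VSWR ≈ 1.95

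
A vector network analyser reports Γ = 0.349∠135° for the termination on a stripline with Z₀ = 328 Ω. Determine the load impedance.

Z_L = Z_0·(1 + Γ)/(1 − Γ) = 328·(0.753 + j0.247)/(1.25 − j0.247)

Z_L ≈ 178 + j100 Ω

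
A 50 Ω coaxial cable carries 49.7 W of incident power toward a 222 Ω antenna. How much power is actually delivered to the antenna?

P_delivered ≈ 29.8 W

Γ = (222 − 50)/(222 + 50) = 0.632
|Γ|² = 0.4
P_refl = |Γ|²·P_inc = 19.9 W, P_del = (1 − |Γ|²)·P_inc = 29.8 W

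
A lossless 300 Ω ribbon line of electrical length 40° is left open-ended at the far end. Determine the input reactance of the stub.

X_in ≈ -358 Ω (capacitive)

tan(βl) = 0.839
For an open-ended stub, Z_in = −jZ_0·cot(βl) = −jZ_0/tan(βl)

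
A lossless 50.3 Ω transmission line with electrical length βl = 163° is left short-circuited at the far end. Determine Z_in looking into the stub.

tan(βl) = -0.306
For a short-circuited stub, Z_in = jZ_0·tan(βl)

Z_in ≈ −j15.4 Ω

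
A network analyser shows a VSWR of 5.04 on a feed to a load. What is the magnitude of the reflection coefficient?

|Γ| ≈ 0.669

|Γ| = (S − 1)/(S + 1) = (5.04 − 1)/(5.04 + 1) = 4.04/6.04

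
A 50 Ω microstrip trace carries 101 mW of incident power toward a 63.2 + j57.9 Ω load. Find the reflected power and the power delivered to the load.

|Γ| = |(13.2 + j57.9)/(113.2 + j57.9)| = 0.467
|Γ|² = 0.218
P_refl = |Γ|²·P_inc = 22 mW, P_del = (1 − |Γ|²)·P_inc = 79 mW

P_reflected ≈ 22 mW; P_delivered ≈ 79 mW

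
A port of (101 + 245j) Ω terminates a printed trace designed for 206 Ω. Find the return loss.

RL ≈ 3.37 dB

Γ = (-105 + j245)/(307 + j245), |Γ| = 0.679
RL = −20·log₁₀|Γ| = −20·log₁₀(0.679)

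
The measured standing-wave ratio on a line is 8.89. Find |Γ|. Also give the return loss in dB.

|Γ| ≈ 0.798; return loss ≈ 1.96 dB

|Γ| = (S − 1)/(S + 1) = (8.89 − 1)/(8.89 + 1) = 7.89/9.89
RL = −20·log₁₀|Γ| = −20·log₁₀(0.798)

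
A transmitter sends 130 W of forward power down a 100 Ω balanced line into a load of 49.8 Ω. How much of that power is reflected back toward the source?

Γ = (49.8 − 100)/(49.8 + 100) = -0.335
|Γ|² = 0.112
P_refl = |Γ|²·P_inc = 14.6 W, P_del = (1 − |Γ|²)·P_inc = 115 W

P_reflected ≈ 14.6 W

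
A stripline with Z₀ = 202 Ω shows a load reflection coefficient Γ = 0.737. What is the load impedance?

Z_L = Z_0·(1 + Γ)/(1 − Γ) = 202·(1.74)/(0.263)

Z_L ≈ 1330 Ω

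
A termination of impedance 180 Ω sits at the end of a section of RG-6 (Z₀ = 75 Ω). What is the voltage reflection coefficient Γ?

Γ = 0.412

Γ = (Z_L − Z_0)/(Z_L + Z_0) = (180 − 75)/(180 + 75) = 105/255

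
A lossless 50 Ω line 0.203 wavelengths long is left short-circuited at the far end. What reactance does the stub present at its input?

βl = 2π × 0.203 = 73.1°
tan(βl) = 3.29
For a short-circuited stub, Z_in = jZ_0·tan(βl)

X_in ≈ 164 Ω (inductive)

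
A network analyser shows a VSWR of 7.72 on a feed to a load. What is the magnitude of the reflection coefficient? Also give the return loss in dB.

|Γ| ≈ 0.771; return loss ≈ 2.26 dB

|Γ| = (S − 1)/(S + 1) = (7.72 − 1)/(7.72 + 1) = 6.72/8.72
RL = −20·log₁₀|Γ| = −20·log₁₀(0.771)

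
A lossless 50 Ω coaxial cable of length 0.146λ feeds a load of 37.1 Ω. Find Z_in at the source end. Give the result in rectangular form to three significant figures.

βl = 2π × 0.146 = 52.6°
tan(βl) = tan(52.6°) = 1.31
Z_in = Z_0·(Z_L + jZ_0·tanβl)/(Z_0 + jZ_L·tanβl)
     = 50·(37.1 + j65.3)/(50 + j48.5)

Z_in ≈ 51.8 + j15.1 Ω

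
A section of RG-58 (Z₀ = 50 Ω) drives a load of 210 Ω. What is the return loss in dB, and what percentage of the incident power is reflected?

Γ = (210 − 50)/(210 + 50) = 0.615
RL = −20·log₁₀(0.615) = 4.22 dB
P_refl/P_inc = |Γ|² = 0.379

RL ≈ 4.22 dB; 37.9% of incident power reflected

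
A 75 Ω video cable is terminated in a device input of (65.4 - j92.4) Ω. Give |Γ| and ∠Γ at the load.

Γ ≈ 0.553 ∠ -62.6°

Γ = (Z_L − Z_0)/(Z_L + Z_0) = (-9.6 − j92.4)/(140.4 − j92.4)
|Γ| = 92.9/168 = 0.553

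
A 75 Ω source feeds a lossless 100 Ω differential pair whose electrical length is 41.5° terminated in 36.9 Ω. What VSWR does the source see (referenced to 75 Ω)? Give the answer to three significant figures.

tan(βl) = 0.885
Z_in = Z_0·(Z_L + jZ_0·tanβl)/(Z_0 + jZ_L·tanβl) = 59.4 + j69.1 Ω
Γ_s = (Z_in − Z_s)/(Z_in + Z_s) = (-15.6 + j69.1)/(134 + j69.1), |Γ_s| = 0.468
VSWR = (1 + |Γ_s|)/(1 − |Γ_s|)

VSWR ≈ 2.76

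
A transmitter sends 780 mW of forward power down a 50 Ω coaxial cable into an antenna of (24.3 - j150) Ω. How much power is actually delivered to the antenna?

|Γ| = |(-25.7 − j150)/(74.3 − j150)| = 0.909
|Γ|² = 0.827
P_refl = |Γ|²·P_inc = 645 mW, P_del = (1 − |Γ|²)·P_inc = 135 mW

P_delivered ≈ 135 mW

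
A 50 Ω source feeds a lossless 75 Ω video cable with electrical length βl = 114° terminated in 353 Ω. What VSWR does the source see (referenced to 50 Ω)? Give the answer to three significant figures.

VSWR ≈ 3.81

tan(βl) = -2.25
Z_in = Z_0·(Z_L + jZ_0·tanβl)/(Z_0 + jZ_L·tanβl) = 18.9 + j31.6 Ω
Γ_s = (Z_in − Z_s)/(Z_in + Z_s) = (-31.1 + j31.6)/(68.9 + j31.6), |Γ_s| = 0.585
VSWR = (1 + |Γ_s|)/(1 − |Γ_s|)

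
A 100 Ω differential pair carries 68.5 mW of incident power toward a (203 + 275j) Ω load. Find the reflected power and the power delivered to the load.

P_reflected ≈ 35.3 mW; P_delivered ≈ 33.2 mW

|Γ| = |(103 + j275)/(303 + j275)| = 0.718
|Γ|² = 0.515
P_refl = |Γ|²·P_inc = 35.3 mW, P_del = (1 − |Γ|²)·P_inc = 33.2 mW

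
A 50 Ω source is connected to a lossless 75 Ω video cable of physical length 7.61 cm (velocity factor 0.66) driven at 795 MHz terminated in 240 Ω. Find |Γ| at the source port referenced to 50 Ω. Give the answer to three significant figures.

λ = v/f = 0.66·c / 795 MHz = 0.249 m
βl = 2π·l/λ = 2π × 0.306 = 110°
tan(βl) = -2.75
Z_in = Z_0·(Z_L + jZ_0·tanβl)/(Z_0 + jZ_L·tanβl) = 26.2 + j24.3 Ω
Γ_s = (Z_in − Z_s)/(Z_in + Z_s) = (-23.8 + j24.3)/(76.2 + j24.3), |Γ_s| = 0.425

|Γ| ≈ 0.425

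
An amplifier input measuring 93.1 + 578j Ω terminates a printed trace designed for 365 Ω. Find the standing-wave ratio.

Γ = (Z_L − Z_0)/(Z_L + Z_0) = (-271.9 + j578)/(458.1 + j578)
|Γ| = 639/738 = 0.866
VSWR = (1 + |Γ|)/(1 − |Γ|) = 1.87/0.134

VSWR ≈ 13.9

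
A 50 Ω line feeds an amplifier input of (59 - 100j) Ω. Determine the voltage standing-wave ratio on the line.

Γ = (Z_L − Z_0)/(Z_L + Z_0) = (9 − j100)/(109 − j100)
|Γ| = 100/148 = 0.679
VSWR = (1 + |Γ|)/(1 − |Γ|) = 1.68/0.321

VSWR ≈ 5.23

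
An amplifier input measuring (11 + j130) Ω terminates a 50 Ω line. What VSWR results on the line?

Γ = (Z_L − Z_0)/(Z_L + Z_0) = (-39 + j130)/(61 + j130)
|Γ| = 136/144 = 0.945
VSWR = (1 + |Γ|)/(1 − |Γ|) = 1.95/0.0548

VSWR ≈ 35.5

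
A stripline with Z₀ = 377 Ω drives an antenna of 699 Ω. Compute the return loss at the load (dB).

Γ = (699 − 377)/(699 + 377) = 0.299
RL = −20·log₁₀|Γ| = −20·log₁₀(0.299)

RL ≈ 10.5 dB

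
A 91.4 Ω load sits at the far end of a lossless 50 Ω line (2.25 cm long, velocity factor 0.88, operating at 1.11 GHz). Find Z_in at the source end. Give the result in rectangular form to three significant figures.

Z_in ≈ 52.7 − j31.3 Ω

λ = v/f = 0.88·c / 1.11 GHz = 0.238 m
βl = 2π·l/λ = 2π × 0.0946 = 34.1°
tan(βl) = tan(34.1°) = 0.676
Z_in = Z_0·(Z_L + jZ_0·tanβl)/(Z_0 + jZ_L·tanβl)
     = 50·(91.4 + j33.8)/(50 + j61.8)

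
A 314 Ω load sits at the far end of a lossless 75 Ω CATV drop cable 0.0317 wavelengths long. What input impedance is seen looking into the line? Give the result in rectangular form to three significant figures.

βl = 2π × 0.0317 = 11.4°
tan(βl) = tan(11.4°) = 0.202
Z_in = Z_0·(Z_L + jZ_0·tanβl)/(Z_0 + jZ_L·tanβl)
     = 75·(314 + j15.1)/(75 + j63.4)

Z_in ≈ 191 − j146 Ω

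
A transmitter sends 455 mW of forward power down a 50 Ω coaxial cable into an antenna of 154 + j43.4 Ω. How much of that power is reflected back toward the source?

P_reflected ≈ 133 mW

|Γ| = |(104 + j43.4)/(204 + j43.4)| = 0.54
|Γ|² = 0.292
P_refl = |Γ|²·P_inc = 133 mW, P_del = (1 − |Γ|²)·P_inc = 322 mW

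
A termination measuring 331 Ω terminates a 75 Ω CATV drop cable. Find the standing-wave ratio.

VSWR ≈ 4.41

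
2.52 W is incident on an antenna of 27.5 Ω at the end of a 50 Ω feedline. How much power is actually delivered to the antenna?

Γ = (27.5 − 50)/(27.5 + 50) = -0.29
|Γ|² = 0.0843
P_refl = |Γ|²·P_inc = 0.212 W, P_del = (1 − |Γ|²)·P_inc = 2.31 W

P_delivered ≈ 2.31 W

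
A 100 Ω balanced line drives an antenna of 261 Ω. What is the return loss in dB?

RL ≈ 7.01 dB

Γ = (261 − 100)/(261 + 100) = 0.446
RL = −20·log₁₀|Γ| = −20·log₁₀(0.446)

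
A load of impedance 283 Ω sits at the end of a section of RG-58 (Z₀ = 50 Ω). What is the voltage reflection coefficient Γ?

Γ = 0.7

Γ = (Z_L − Z_0)/(Z_L + Z_0) = (283 − 50)/(283 + 50) = 233/333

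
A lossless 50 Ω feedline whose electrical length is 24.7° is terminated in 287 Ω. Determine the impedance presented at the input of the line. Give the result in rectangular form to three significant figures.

Z_in ≈ 43.6 − j92.2 Ω

tan(βl) = tan(24.7°) = 0.46
Z_in = Z_0·(Z_L + jZ_0·tanβl)/(Z_0 + jZ_L·tanβl)
     = 50·(287 + j23)/(50 + j132)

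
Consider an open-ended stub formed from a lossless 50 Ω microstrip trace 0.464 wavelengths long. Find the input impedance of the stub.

βl = 2π × 0.464 = 167°
tan(βl) = -0.23
For an open-ended stub, Z_in = −jZ_0·cot(βl) = −jZ_0/tan(βl)

Z_in ≈ +j217 Ω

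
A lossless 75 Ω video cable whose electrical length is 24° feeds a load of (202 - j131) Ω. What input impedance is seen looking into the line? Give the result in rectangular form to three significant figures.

Z_in ≈ 52.6 − j90.4 Ω

tan(βl) = tan(24°) = 0.445
Z_in = Z_0·(Z_L + jZ_0·tanβl)/(Z_0 + jZ_L·tanβl)
     = 75·(202 − j97.6)/(133 + j89.9)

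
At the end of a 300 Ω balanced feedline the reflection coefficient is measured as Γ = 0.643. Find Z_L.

Z_L = Z_0·(1 + Γ)/(1 − Γ) = 300·(1.64)/(0.357)

Z_L ≈ 1380 Ω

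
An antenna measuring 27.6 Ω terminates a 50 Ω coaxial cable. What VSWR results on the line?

VSWR ≈ 1.81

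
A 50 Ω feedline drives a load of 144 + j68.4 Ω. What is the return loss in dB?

Γ = (94 + j68.4)/(194 + j68.4), |Γ| = 0.565
RL = −20·log₁₀|Γ| = −20·log₁₀(0.565)

RL ≈ 4.96 dB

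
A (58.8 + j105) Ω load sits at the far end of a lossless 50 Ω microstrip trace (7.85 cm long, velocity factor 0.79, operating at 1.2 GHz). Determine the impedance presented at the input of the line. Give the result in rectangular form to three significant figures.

Z_in ≈ 12.4 + j30.4 Ω

λ = v/f = 0.79·c / 1.2 GHz = 0.198 m
βl = 2π·l/λ = 2π × 0.397 = 143°
tan(βl) = tan(143°) = -0.751
Z_in = Z_0·(Z_L + jZ_0·tanβl)/(Z_0 + jZ_L·tanβl)
     = 50·(58.8 + j67.4)/(129 − j44.2)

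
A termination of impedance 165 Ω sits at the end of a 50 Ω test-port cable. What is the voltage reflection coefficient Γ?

Γ = (Z_L − Z_0)/(Z_L + Z_0) = (165 − 50)/(165 + 50) = 115/215

Γ = 0.535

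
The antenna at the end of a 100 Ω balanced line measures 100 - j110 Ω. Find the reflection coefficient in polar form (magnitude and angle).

Γ ≈ 0.482 ∠ -61.2°

Γ = (Z_L − Z_0)/(Z_L + Z_0) = (0 − j110)/(200 − j110)
|Γ| = 110/228 = 0.482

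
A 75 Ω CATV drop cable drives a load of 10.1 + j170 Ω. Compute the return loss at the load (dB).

RL ≈ 0.38 dB

Γ = (-64.9 + j170)/(85.1 + j170), |Γ| = 0.957
RL = −20·log₁₀|Γ| = −20·log₁₀(0.957)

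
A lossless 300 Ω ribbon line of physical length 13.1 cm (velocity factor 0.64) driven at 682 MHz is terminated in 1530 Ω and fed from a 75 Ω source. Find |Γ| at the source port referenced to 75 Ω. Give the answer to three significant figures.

λ = v/f = 0.64·c / 682 MHz = 0.282 m
βl = 2π·l/λ = 2π × 0.465 = 168°
tan(βl) = -0.221
Z_in = Z_0·(Z_L + jZ_0·tanβl)/(Z_0 + jZ_L·tanβl) = 706 + j730 Ω
Γ_s = (Z_in − Z_s)/(Z_in + Z_s) = (631 + j730)/(781 + j730), |Γ_s| = 0.903

|Γ| ≈ 0.903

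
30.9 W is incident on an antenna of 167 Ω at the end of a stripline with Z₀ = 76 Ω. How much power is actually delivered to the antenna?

P_delivered ≈ 26.6 W

Γ = (167 − 76)/(167 + 76) = 0.374
|Γ|² = 0.14
P_refl = |Γ|²·P_inc = 4.33 W, P_del = (1 − |Γ|²)·P_inc = 26.6 W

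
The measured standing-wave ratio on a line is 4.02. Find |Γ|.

|Γ| = (S − 1)/(S + 1) = (4.02 − 1)/(4.02 + 1) = 3.02/5.02

|Γ| ≈ 0.602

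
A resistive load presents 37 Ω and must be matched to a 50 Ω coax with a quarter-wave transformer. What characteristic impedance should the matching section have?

Z_qwt ≈ 43 Ω

Z_qwt = √(Z_0·R_L) = √(50 × 37) = √1850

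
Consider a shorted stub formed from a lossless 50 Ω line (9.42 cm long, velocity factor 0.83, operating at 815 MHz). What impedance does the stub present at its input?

λ = v/f = 0.83·c / 815 MHz = 0.306 m
βl = 2π·l/λ = 2π × 0.308 = 111°
tan(βl) = -2.61
For a shorted stub, Z_in = jZ_0·tan(βl)

Z_in ≈ −j130 Ω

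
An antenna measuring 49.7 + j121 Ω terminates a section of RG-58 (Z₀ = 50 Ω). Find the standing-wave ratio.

Γ = (Z_L − Z_0)/(Z_L + Z_0) = (-0.3 + j121)/(99.7 + j121)
|Γ| = 121/157 = 0.772
VSWR = (1 + |Γ|)/(1 − |Γ|) = 1.77/0.228

VSWR ≈ 7.76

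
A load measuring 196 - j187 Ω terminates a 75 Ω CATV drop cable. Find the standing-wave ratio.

VSWR ≈ 5.18

Γ = (Z_L − Z_0)/(Z_L + Z_0) = (121 − j187)/(271 − j187)
|Γ| = 223/329 = 0.676
VSWR = (1 + |Γ|)/(1 − |Γ|) = 1.68/0.324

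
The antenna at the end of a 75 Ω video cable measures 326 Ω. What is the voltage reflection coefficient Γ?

Γ = 0.626

Γ = (Z_L − Z_0)/(Z_L + Z_0) = (326 − 75)/(326 + 75) = 251/401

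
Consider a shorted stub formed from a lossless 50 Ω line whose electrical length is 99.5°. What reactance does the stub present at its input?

X_in ≈ -299 Ω (capacitive)

tan(βl) = -5.98
For a shorted stub, Z_in = jZ_0·tan(βl)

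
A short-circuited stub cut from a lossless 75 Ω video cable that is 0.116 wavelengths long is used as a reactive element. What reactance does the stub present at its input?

βl = 2π × 0.116 = 41.8°
tan(βl) = 0.893
For a short-circuited stub, Z_in = jZ_0·tan(βl)

X_in ≈ 67 Ω (inductive)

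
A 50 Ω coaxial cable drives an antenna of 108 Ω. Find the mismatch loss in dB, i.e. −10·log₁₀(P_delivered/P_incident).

mismatch loss ≈ 0.629 dB

Γ = (108 − 50)/(108 + 50) = 0.367
|Γ|² = 0.135, so P_del/P_inc = 1 − |Γ|² = 0.865
ML = −10·log₁₀(1 − |Γ|²)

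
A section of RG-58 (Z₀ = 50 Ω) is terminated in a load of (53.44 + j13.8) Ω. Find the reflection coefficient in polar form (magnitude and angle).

Γ ≈ 0.136 ∠ 68.4°

Γ = (Z_L − Z_0)/(Z_L + Z_0) = (3.44 + j13.8)/(103.4 + j13.8)
|Γ| = 14.2/104 = 0.136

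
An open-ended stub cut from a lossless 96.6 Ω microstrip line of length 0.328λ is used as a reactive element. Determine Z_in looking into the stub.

βl = 2π × 0.328 = 118°
tan(βl) = -1.87
For an open-ended stub, Z_in = −jZ_0·cot(βl) = −jZ_0/tan(βl)

Z_in ≈ +j51.5 Ω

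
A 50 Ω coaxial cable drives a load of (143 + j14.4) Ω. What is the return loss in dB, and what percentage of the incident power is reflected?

RL ≈ 6.26 dB; 23.6% of incident power reflected

Γ = (93 + j14.4)/(193 + j14.4), |Γ| = 0.486
RL = −20·log₁₀(0.486) = 6.26 dB
P_refl/P_inc = |Γ|² = 0.236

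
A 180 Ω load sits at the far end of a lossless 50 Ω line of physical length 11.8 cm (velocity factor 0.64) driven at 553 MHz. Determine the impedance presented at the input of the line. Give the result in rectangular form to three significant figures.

λ = v/f = 0.64·c / 553 MHz = 0.347 m
βl = 2π·l/λ = 2π × 0.34 = 122°
tan(βl) = tan(122°) = -1.58
Z_in = Z_0·(Z_L + jZ_0·tanβl)/(Z_0 + jZ_L·tanβl)
     = 50·(180 − j78.9)/(50 − j284)

Z_in ≈ 18.9 + j28.3 Ω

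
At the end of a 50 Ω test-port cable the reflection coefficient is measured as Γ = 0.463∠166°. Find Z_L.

Z_L = Z_0·(1 + Γ)/(1 − Γ) = 50·(0.551 + j0.112)/(1.45 − j0.112)

Z_L ≈ 18.6 + j5.3 Ω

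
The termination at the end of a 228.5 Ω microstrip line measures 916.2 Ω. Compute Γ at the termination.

Γ = (Z_L − Z_0)/(Z_L + Z_0) = (916.2 − 228.5)/(916.2 + 228.5) = 687.7/1145

Γ = 0.601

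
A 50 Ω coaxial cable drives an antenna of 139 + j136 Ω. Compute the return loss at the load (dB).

Γ = (89 + j136)/(189 + j136), |Γ| = 0.698
RL = −20·log₁₀|Γ| = −20·log₁₀(0.698)

RL ≈ 3.12 dB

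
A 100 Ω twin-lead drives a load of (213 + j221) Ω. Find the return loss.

RL ≈ 3.77 dB

Γ = (113 + j221)/(313 + j221), |Γ| = 0.648
RL = −20·log₁₀|Γ| = −20·log₁₀(0.648)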